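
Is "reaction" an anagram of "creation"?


Word 1: "creation" → sorted: aceinort
Word 2: "reaction" → sorted: aceinort
Same letters? aceinort == aceinort
Anagram = Yes


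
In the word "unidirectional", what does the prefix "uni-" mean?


Prefix: uni-
Example: unidirectional = uni- + directional
Meaning = one


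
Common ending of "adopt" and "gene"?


Word 1: "adopt"
Word 2: "gene"
Comparing from end:
  Pos -1: 't' != 'e' (stop)
LCS = "" (length 0)


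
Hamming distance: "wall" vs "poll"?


Comparing character by character (same length = 4):
  Pos 0: 'w' vs 'p' !=
  Pos 1: 'a' vs 'o' !=
  Pos 2: 'l' vs 'l' =
  Pos 3: 'l' vs 'l' =
Hamming distance = 2


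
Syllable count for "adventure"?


Word: "adventure"
Syllable breakdown: ad-ven-ture
Counting: 3 parts
= 3 syllables


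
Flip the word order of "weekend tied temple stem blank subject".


Original: "weekend tied temple stem blank subject"
Words (1..n): weekend | tied | temple | stem | blank | subject
Reversed (n..1): subject | blank | stem | temple | tied | weekend
Result = "subject blank stem temple tied weekend"


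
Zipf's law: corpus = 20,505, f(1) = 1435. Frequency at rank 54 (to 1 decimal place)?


Zipf's law: f(r) = f(1) / r
f(1) = 1435
f(54) = 1435 / 54
= 26.6 occurrences


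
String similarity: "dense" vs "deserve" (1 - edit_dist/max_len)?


Word 1: "dense" (length 5)
Word 2: "deserve" (length 7)
One optimal edit sequence:
  1. keep 'd'
  2. insert 'e'  (+1)
  3. insert 's'  (+1)
  4. keep 'e'
  5. substitute 'n' -> 'r'  (+1)
  6. substitute 's' -> 'v'  (+1)
  7. keep 'e'
Edit distance = 4
Max length = max(5, 7) = 7
Similarity = 1 - 4/7
= 0.4286


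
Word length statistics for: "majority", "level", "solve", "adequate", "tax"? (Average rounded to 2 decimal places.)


Lengths: "majority"=8, "level"=5, "solve"=5, "adequate"=8, "tax"=3
Sum = 29, Count = 5
Average = 29/5 = 5.80
= avg=5.80, min=3, max=8


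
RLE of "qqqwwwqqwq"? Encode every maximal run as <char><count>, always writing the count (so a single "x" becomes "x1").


String: "qqqwwwqqwq"
Scanning for consecutive runs:
  'q' x 3
  'w' x 3
  'q' x 2
  'w' x 1
  'q' x 1
RLE = "q3w3q2w1q1"


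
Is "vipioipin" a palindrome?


Word: "vipioipin"
Reversed: "nipioipiv"
Forward == Backward? vipioipin != nipioipiv
Palindrome = No


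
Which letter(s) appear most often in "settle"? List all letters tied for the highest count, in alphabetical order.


Word: "settle"
Letter counts:
  'e': 2
  'l': 1
  's': 1
  't': 2
Maximum count = 2
Most frequent = 'e', 't' (2 times each)


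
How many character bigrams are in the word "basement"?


Word: "basement" (length 8)
Number of 2-grams = length - 2 + 1 = 8 - 2 + 1
= 7


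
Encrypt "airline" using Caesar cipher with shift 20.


Word: "airline"
Shift: 20
Each letter → (letter + shift) mod 26:
  'a' (0) + 20 = 20 → 'u'
  'i' (8) + 20 = 2 → 'c'
  'r' (17) + 20 = 11 → 'l'
  'l' (11) + 20 = 5 → 'f'
  'i' (8) + 20 = 2 → 'c'
  'n' (13) + 20 = 7 → 'h'
  'e' (4) + 20 = 24 → 'y'
Result = "uclfchy"


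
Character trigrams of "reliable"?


Word: "reliable" (length 8)
Number of trigrams = 8 - 3 + 1 = 6
  Position 0: "rel"
  Position 1: "eli"
  Position 2: "lia"
  Position 3: "iab"
  Position 4: "abl"
  Position 5: "ble"
Trigrams = "rel", "eli", "lia", "iab", "abl", "ble"


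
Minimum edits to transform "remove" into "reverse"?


Word 1: "remove" (length 6)
Word 2: "reverse" (length 7)
One optimal edit sequence (insert/delete/substitute each cost 1):
  1. keep 'r'
  2. keep 'e'
  3. insert 'v'  (+1)
  4. substitute 'm' -> 'e'  (+1)
  5. substitute 'o' -> 'r'  (+1)
  6. substitute 'v' -> 's'  (+1)
  7. keep 'e'
Total edit operations: 4
Edit distance = 4


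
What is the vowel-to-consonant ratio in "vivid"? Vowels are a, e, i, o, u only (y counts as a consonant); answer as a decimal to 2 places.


Word: "vivid"
Vowels (a,e,i,o,u): 2
Consonants: 3
Ratio = 2/3
= 0.67


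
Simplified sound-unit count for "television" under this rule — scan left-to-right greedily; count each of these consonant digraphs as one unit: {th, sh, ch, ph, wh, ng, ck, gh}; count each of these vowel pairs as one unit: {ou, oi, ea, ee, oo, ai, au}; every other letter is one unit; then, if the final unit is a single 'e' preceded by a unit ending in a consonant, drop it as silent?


Word: "television" (10 letters)
Left-to-right scan:
  [1] 't' (letter)
  [2] 'e' (letter)
  [3] 'l' (letter)
  [4] 'e' (letter)
  [5] 'v' (letter)
  [6] 'i' (letter)
  [7] 's' (letter)
  [8] 'i' (letter)
  [9] 'o' (letter)
  [10] 'n' (letter)
Units from scan: 10
Sound units = 10 units


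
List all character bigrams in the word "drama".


Word: "drama" (length 5)
Number of bigrams = 5 - 2 + 1 = 4
  Position 0: "dr"
  Position 1: "ra"
  Position 2: "am"
  Position 3: "ma"
Bigrams = "dr", "ra", "am", "ma"


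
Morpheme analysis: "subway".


Word: "subway"
Morphemes: sub- + way
Each morpheme carries meaning
= 2 morphemes


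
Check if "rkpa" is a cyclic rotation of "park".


Word: "park", Candidate: "rkpa"
Method: check if candidate is substring of word+word
"parkpark" contains "rkpa"? Yes
Is rotation = Yes


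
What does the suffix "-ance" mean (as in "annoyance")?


Suffix: -ance
As in: annoyance -> annoy + -ance
Meaning = state of


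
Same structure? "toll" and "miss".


Pattern of "toll": [0, 1, 2, 2]
Pattern of "miss": [0, 1, 2, 2]
Patterns match
Same pattern = Yes


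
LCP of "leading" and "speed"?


Word 1: "leading"
Word 2: "speed"
Comparing from start:
  Pos 0: 'l' != 's' (stop)
LCP = "" (length 0)


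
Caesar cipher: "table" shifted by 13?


Word: "table"
Shift: 13
Each letter → (letter + shift) mod 26:
  't' (19) + 13 = 6 → 'g'
  'a' (0) + 13 = 13 → 'n'
  'b' (1) + 13 = 14 → 'o'
  'l' (11) + 13 = 24 → 'y'
  'e' (4) + 13 = 17 → 'r'
Result = "gnoyr"


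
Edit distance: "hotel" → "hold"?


Word 1: "hotel" (length 5)
Word 2: "hold" (length 4)
One optimal edit sequence (insert/delete/substitute each cost 1):
  1. keep 'h'
  2. keep 'o'
  3. delete 't'  (+1)
  4. substitute 'e' -> 'l'  (+1)
  5. substitute 'l' -> 'd'  (+1)
Total edit operations: 3
Edit distance = 3


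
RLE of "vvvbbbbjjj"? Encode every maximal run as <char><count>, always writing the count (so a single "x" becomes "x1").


String: "vvvbbbbjjj"
Scanning for consecutive runs:
  'v' x 3
  'b' x 4
  'j' x 3
RLE = "v3b4j3"


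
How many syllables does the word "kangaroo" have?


Word: "kangaroo"
Syllable breakdown: kan · ga · roo
Counting: 3 parts
= 3 syllables


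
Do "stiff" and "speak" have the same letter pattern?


Pattern of "stiff": [0, 1, 2, 3, 3]
Pattern of "speak": [0, 1, 2, 3, 4]
Patterns do not match
Same pattern = No


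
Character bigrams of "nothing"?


Word: "nothing" (length 7)
Number of bigrams = 7 - 2 + 1 = 6
  Position 0: "no"
  Position 1: "ot"
  Position 2: "th"
  Position 3: "hi"
  Position 4: "in"
  Position 5: "ng"
Bigrams = "no", "ot", "th", "hi", "in", "ng"


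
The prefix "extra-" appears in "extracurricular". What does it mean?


Prefix: extra-
Example: extracurricular (extra- + curricular)
Meaning = beyond


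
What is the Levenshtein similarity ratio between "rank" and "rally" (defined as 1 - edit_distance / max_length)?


Word 1: "rank" (length 4)
Word 2: "rally" (length 5)
One optimal edit sequence:
  1. keep 'r'
  2. keep 'a'
  3. insert 'l'  (+1)
  4. substitute 'n' -> 'l'  (+1)
  5. substitute 'k' -> 'y'  (+1)
Edit distance = 3
Max length = max(4, 5) = 5
Similarity = 1 - 3/5
= 0.4000


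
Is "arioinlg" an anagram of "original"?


Word 1: "original" → sorted: agiilnor
Word 2: "arioinlg" → sorted: agiilnor
Same letters? agiilnor == agiilnor
Anagram = Yes


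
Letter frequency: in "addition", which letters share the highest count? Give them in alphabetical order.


Word: "addition"
Letter counts:
  'a': 1
  'd': 2
  'i': 2
  'n': 1
  'o': 1
  't': 1
Maximum count = 2
Most frequent = 'd', 'i' (2 times each)


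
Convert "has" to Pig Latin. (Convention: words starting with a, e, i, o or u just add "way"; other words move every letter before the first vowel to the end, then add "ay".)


Word: "has"
Starts with consonant(s) → move to end, add 'ay'
Consonant cluster: "h"
Pig Latin = "ashay"


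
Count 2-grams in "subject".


Word: "subject" (length 7)
Number of 2-grams = length - 2 + 1 = 7 - 2 + 1
= 6


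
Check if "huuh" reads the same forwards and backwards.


Word: "huuh"
Reversed: "huuh"
Forward == Backward? huuh == huuh
Palindrome = Yes


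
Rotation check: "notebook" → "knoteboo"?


Word: "notebook", Candidate: "knoteboo"
Method: check if candidate is substring of word+word
"notebooknotebook" contains "knoteboo"? Yes
Is rotation = Yes


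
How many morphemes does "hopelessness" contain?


Word: "hopelessness"
Morphemes: hope | -less | -ness
Each morpheme carries meaning
= 3 morphemes


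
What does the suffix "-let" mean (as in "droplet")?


Suffix: -let
Example: droplet (drop + -let)
Meaning = small


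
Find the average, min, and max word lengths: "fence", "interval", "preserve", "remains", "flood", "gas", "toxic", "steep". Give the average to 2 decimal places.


Lengths: "fence"=5, "interval"=8, "preserve"=8, "remains"=7, "flood"=5, "gas"=3, "toxic"=5, "steep"=5
Sum = 46, Count = 8
Average = 46/8 = 5.75
= avg=5.75, min=3, max=8


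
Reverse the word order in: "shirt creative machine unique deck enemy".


Original: "shirt creative machine unique deck enemy"
Words (1..n): shirt | creative | machine | unique | deck | enemy
Reversed (n..1): enemy | deck | unique | machine | creative | shirt
Result = "enemy deck unique machine creative shirt"


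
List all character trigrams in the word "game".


Word: "game" (length 4)
Number of trigrams = 4 - 3 + 1 = 2
  Position 0: "gam"
  Position 1: "ame"
Trigrams = "gam", "ame"


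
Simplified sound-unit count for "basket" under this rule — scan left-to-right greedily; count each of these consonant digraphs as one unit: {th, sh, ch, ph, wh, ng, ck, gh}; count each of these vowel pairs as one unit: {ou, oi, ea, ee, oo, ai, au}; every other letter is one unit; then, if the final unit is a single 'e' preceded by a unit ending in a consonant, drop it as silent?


Word: "basket" (6 letters)
Left-to-right scan:
  (1) 'b' (letter)
  (2) 'a' (letter)
  (3) 's' (letter)
  (4) 'k' (letter)
  (5) 'e' (letter)
  (6) 't' (letter)
Units from scan: 6
Sound units = 6 units


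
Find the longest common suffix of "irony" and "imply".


Word 1: "irony"
Word 2: "imply"
Comparing from end:
  Pos -1: 'y' == 'y'
  Pos -2: 'n' != 'l' (stop)
LCS = "y" (length 1)


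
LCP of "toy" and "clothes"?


Word 1: "toy"
Word 2: "clothes"
Comparing from start:
  Pos 0: 't' != 'c' (stop)
LCP = "" (length 0)


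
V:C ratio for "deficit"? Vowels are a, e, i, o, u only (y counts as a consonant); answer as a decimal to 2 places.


Word: "deficit"
Vowels (a,e,i,o,u): 3
Consonants: 4
Ratio = 3/4
= 0.75


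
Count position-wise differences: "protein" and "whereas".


Comparing character by character (same length = 7):
  Pos 0: 'p' vs 'w' !=
  Pos 1: 'r' vs 'h' !=
  Pos 2: 'o' vs 'e' !=
  Pos 3: 't' vs 'r' !=
  Pos 4: 'e' vs 'e' =
  Pos 5: 'i' vs 'a' !=
  Pos 6: 'n' vs 's' !=
Hamming distance = 6


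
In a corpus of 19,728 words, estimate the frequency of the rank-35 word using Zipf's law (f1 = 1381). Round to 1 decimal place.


Zipf's law: f(r) = f(1) / r
f(1) = 1381
f(35) = 1381 / 35
= 39.5 occurrences


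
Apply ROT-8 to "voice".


Word: "voice"
Shift: 8
Each letter → (letter + shift) mod 26:
  'v' (21) + 8 = 3 → 'd'
  'o' (14) + 8 = 22 → 'w'
  'i' (8) + 8 = 16 → 'q'
  'c' (2) + 8 = 10 → 'k'
  'e' (4) + 8 = 12 → 'm'
Result = "dwqkm"


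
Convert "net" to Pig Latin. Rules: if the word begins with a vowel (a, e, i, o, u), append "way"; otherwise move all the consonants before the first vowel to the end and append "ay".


Word: "net"
Starts with consonant(s) → move to end, add 'ay'
Consonant cluster: "n"
Pig Latin = "etnay"


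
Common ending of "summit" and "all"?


Word 1: "summit"
Word 2: "all"
Comparing from end:
  Pos -1: 't' != 'l' (stop)
LCS = "" (length 0)


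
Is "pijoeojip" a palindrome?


Word: "pijoeojip"
Reversed: "pijoeojip"
Forward == Backward? pijoeojip == pijoeojip
Palindrome = Yes


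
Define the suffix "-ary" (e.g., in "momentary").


Suffix: -ary
Example: momentary = moment + -ary
Meaning = relating to


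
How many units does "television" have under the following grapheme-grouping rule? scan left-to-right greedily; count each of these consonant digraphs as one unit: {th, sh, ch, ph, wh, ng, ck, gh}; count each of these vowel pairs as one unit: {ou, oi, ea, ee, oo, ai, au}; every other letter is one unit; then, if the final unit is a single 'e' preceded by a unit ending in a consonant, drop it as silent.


Word: "television" (10 letters)
Left-to-right scan:
  (1) 't' (letter)
  (2) 'e' (letter)
  (3) 'l' (letter)
  (4) 'e' (letter)
  (5) 'v' (letter)
  (6) 'i' (letter)
  (7) 's' (letter)
  (8) 'i' (letter)
  (9) 'o' (letter)
  (10) 'n' (letter)
Units from scan: 10
Sound units = 10 units


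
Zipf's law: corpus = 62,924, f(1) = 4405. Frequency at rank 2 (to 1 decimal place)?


Zipf's law: f(r) = f(1) / r
f(1) = 4405
f(2) = 4405 / 2
= 2202.5 occurrences


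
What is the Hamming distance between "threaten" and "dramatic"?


Comparing character by character (same length = 8):
  Pos 0: 't' vs 'd' !=
  Pos 1: 'h' vs 'r' !=
  Pos 2: 'r' vs 'a' !=
  Pos 3: 'e' vs 'm' !=
  Pos 4: 'a' vs 'a' =
  Pos 5: 't' vs 't' =
  Pos 6: 'e' vs 'i' !=
  Pos 7: 'n' vs 'c' !=
Hamming distance = 6


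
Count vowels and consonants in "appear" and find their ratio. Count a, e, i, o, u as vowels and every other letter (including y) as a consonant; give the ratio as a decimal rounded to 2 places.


Word: "appear"
Vowels (a,e,i,o,u): 3
Consonants: 3
Ratio = 3/3
= 1.00


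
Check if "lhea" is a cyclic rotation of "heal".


Word: "heal", Candidate: "lhea"
Method: check if candidate is substring of word+word
"healheal" contains "lhea"? Yes
Is rotation = Yes


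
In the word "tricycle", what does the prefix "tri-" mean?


Prefix: tri-
Example: tricycle = tri- + cycle
Meaning = three


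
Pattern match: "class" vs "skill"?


Pattern of "class": [0, 1, 2, 3, 3]
Pattern of "skill": [0, 1, 2, 3, 3]
Patterns match
Same pattern = Yes


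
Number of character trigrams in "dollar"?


Word: "dollar" (length 6)
Number of 3-grams = length - 3 + 1 = 6 - 3 + 1
= 4


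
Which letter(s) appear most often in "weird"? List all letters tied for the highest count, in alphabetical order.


Word: "weird"
Letter counts:
  'd': 1
  'e': 1
  'i': 1
  'r': 1
  'w': 1
Maximum count = 1
Most frequent = 'd', 'e', 'i', 'r', 'w' (1 time each)


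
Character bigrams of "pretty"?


Word: "pretty" (length 6)
Number of bigrams = 6 - 2 + 1 = 5
  Position 0: "pr"
  Position 1: "re"
  Position 2: "et"
  Position 3: "tt"
  Position 4: "ty"
Bigrams = "pr", "re", "et", "tt", "ty"


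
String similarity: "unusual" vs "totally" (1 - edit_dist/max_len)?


Word 1: "unusual" (length 7)
Word 2: "totally" (length 7)
One optimal edit sequence:
  1. substitute 'u' -> 't'  (+1)
  2. substitute 'n' -> 'o'  (+1)
  3. substitute 'u' -> 't'  (+1)
  4. substitute 's' -> 'a'  (+1)
  5. substitute 'u' -> 'l'  (+1)
  6. substitute 'a' -> 'l'  (+1)
  7. substitute 'l' -> 'y'  (+1)
Edit distance = 7
Max length = max(7, 7) = 7
Similarity = 1 - 7/7
= 0.0000


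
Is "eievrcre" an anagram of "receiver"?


Word 1: "receiver" → sorted: ceeeirrv
Word 2: "eievrcre" → sorted: ceeeirrv
Same letters? ceeeirrv == ceeeirrv
Anagram = Yes


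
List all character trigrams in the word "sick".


Word: "sick" (length 4)
Number of trigrams = 4 - 3 + 1 = 2
  Position 0: "sic"
  Position 1: "ick"
Trigrams = "sic", "ick"


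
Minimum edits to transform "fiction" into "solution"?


Word 1: "fiction" (length 7)
Word 2: "solution" (length 8)
One optimal edit sequence (insert/delete/substitute each cost 1):
  1. insert 's'  (+1)
  2. substitute 'f' -> 'o'  (+1)
  3. substitute 'i' -> 'l'  (+1)
  4. substitute 'c' -> 'u'  (+1)
  5. keep 't'
  6. keep 'i'
  7. keep 'o'
  8. keep 'n'
Total edit operations: 4
Edit distance = 4


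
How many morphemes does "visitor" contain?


Word: "visitor"
Morphemes: visit / -or
Each morpheme carries meaning
= 2 morphemes


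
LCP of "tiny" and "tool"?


Word 1: "tiny"
Word 2: "tool"
Comparing from start:
  Pos 0: 't' == 't'
  Pos 1: 'i' != 'o' (stop)
LCP = "t" (length 1)


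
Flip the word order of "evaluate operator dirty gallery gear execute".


Original: "evaluate operator dirty gallery gear execute"
Words (1..n): evaluate | operator | dirty | gallery | gear | execute
Reversed (n..1): execute | gear | gallery | dirty | operator | evaluate
Result = "execute gear gallery dirty operator evaluate"


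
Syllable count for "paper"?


Word: "paper"
Syllable breakdown: pa | per
Counting: 2 parts
= 2 syllables


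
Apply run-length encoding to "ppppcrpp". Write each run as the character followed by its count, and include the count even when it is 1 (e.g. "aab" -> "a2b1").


String: "ppppcrpp"
Scanning for consecutive runs:
  'p' x 4
  'c' x 1
  'r' x 1
  'p' x 2
RLE = "p4c1r1p2"


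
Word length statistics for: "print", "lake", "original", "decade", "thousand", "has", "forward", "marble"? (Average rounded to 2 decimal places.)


Lengths: "print"=5, "lake"=4, "original"=8, "decade"=6, "thousand"=8, "has"=3, "forward"=7, "marble"=6
Sum = 47, Count = 8
Average = 47/8 = 5.88
= avg=5.88, min=3, max=8


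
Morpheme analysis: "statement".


Word: "statement"
Morphemes: state + -ment
Each morpheme carries meaning
= 2 morphemes


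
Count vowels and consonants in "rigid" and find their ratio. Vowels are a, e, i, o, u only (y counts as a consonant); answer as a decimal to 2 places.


Word: "rigid"
Vowels (a,e,i,o,u): 2
Consonants: 3
Ratio = 2/3
= 0.67


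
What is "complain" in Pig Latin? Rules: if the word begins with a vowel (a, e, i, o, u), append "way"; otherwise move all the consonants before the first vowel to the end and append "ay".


Word: "complain"
Starts with consonant(s) → move to end, add 'ay'
Consonant cluster: "c"
Pig Latin = "omplaincay"


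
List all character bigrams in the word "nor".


Word: "nor" (length 3)
Number of bigrams = 3 - 2 + 1 = 2
  Position 0: "no"
  Position 1: "or"
Bigrams = "no", "or"


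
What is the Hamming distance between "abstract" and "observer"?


Comparing character by character (same length = 8):
  Pos 0: 'a' vs 'o' !=
  Pos 1: 'b' vs 'b' =
  Pos 2: 's' vs 's' =
  Pos 3: 't' vs 'e' !=
  Pos 4: 'r' vs 'r' =
  Pos 5: 'a' vs 'v' !=
  Pos 6: 'c' vs 'e' !=
  Pos 7: 't' vs 'r' !=
Hamming distance = 5


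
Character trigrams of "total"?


Word: "total" (length 5)
Number of trigrams = 5 - 3 + 1 = 3
  Position 0: "tot"
  Position 1: "ota"
  Position 2: "tal"
Trigrams = "tot", "ota", "tal"


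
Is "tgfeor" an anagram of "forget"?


Word 1: "forget" → sorted: efgort
Word 2: "tgfeor" → sorted: efgort
Same letters? efgort == efgort
Anagram = Yes


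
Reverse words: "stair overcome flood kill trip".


Original: "stair overcome flood kill trip"
Words (1..n): stair | overcome | flood | kill | trip
Reversed (n..1): trip | kill | flood | overcome | stair
Result = "trip kill flood overcome stair"


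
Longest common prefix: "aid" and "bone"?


Word 1: "aid"
Word 2: "bone"
Comparing from start:
  Pos 0: 'a' != 'b' (stop)
LCP = "" (length 0)


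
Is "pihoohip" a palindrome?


Word: "pihoohip"
Reversed: "pihoohip"
Forward == Backward? pihoohip == pihoohip
Palindrome = Yes


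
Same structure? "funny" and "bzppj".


Pattern of "funny": [0, 1, 2, 2, 3]
Pattern of "bzppj": [0, 1, 2, 2, 3]
Patterns match
Same pattern = Yes


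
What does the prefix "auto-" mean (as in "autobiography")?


Prefix: auto-
Example: autobiography (auto- + biography)
Meaning = self


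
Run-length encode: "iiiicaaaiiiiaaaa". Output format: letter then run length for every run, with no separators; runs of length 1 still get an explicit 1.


String: "iiiicaaaiiiiaaaa"
Scanning for consecutive runs:
  'i' x 4
  'c' x 1
  'a' x 3
  'i' x 4
  'a' x 4
RLE = "i4c1a3i4a4"


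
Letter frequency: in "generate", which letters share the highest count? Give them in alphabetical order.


Word: "generate"
Letter counts:
  'a': 1
  'e': 3
  'g': 1
  'n': 1
  'r': 1
  't': 1
Maximum count = 3
Most frequent = 'e' (3 times each)


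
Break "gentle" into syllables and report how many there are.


Word: "gentle"
Syllable breakdown: gen / tle
Counting: 2 parts
= 2 syllables


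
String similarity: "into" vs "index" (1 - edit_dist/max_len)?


Word 1: "into" (length 4)
Word 2: "index" (length 5)
One optimal edit sequence:
  1. keep 'i'
  2. keep 'n'
  3. insert 'd'  (+1)
  4. substitute 't' -> 'e'  (+1)
  5. substitute 'o' -> 'x'  (+1)
Edit distance = 3
Max length = max(4, 5) = 5
Similarity = 1 - 3/5
= 0.4000


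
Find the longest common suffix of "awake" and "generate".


Word 1: "awake"
Word 2: "generate"
Comparing from end:
  Pos -1: 'e' == 'e'
  Pos -2: 'k' != 't' (stop)
LCS = "e" (length 1)


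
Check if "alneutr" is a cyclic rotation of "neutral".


Word: "neutral", Candidate: "alneutr"
Method: check if candidate is substring of word+word
"neutralneutral" contains "alneutr"? Yes
Is rotation = Yes


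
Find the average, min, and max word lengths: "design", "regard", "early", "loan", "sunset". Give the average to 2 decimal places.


Lengths: "design"=6, "regard"=6, "early"=5, "loan"=4, "sunset"=6
Sum = 27, Count = 5
Average = 27/5 = 5.40
= avg=5.40, min=4, max=6


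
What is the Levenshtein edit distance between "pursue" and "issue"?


Word 1: "pursue" (length 6)
Word 2: "issue" (length 5)
One optimal edit sequence (insert/delete/substitute each cost 1):
  1. delete 'p'  (+1)
  2. substitute 'u' -> 'i'  (+1)
  3. substitute 'r' -> 's'  (+1)
  4. keep 's'
  5. keep 'u'
  6. keep 'e'
Total edit operations: 3
Edit distance = 3


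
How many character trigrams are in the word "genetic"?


Word: "genetic" (length 7)
Number of 3-grams = length - 3 + 1 = 7 - 3 + 1
= 5


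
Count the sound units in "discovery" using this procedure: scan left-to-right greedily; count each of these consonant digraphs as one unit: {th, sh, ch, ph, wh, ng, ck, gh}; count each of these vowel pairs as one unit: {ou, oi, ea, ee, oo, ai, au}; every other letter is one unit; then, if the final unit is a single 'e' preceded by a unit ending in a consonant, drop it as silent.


Word: "discovery" (9 letters)
Left-to-right scan:
  [1] 'd' (letter)
  [2] 'i' (letter)
  [3] 's' (letter)
  [4] 'c' (letter)
  [5] 'o' (letter)
  [6] 'v' (letter)
  [7] 'e' (letter)
  [8] 'r' (letter)
  [9] 'y' (letter)
Units from scan: 9
Sound units = 9 units


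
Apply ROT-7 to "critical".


Word: "critical"
Shift: 7
Each letter → (letter + shift) mod 26:
  'c' (2) + 7 = 9 → 'j'
  'r' (17) + 7 = 24 → 'y'
  'i' (8) + 7 = 15 → 'p'
  't' (19) + 7 = 0 → 'a'
  'i' (8) + 7 = 15 → 'p'
  'c' (2) + 7 = 9 → 'j'
  'a' (0) + 7 = 7 → 'h'
  'l' (11) + 7 = 18 → 's'
Result = "jypapjhs"


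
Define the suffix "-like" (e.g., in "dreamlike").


Suffix: -like
Example: dreamlike (dream + -like)
Meaning = resembling


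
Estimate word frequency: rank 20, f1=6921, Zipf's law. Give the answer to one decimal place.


Zipf's law: f(r) = f(1) / r
f(1) = 6921
f(20) = 6921 / 20
= 346.1 occurrences


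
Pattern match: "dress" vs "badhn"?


Pattern of "dress": [0, 1, 2, 3, 3]
Pattern of "badhn": [0, 1, 2, 3, 4]
Patterns do not match
Same pattern = No


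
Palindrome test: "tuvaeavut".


Word: "tuvaeavut"
Reversed: "tuvaeavut"
Forward == Backward? tuvaeavut == tuvaeavut
Palindrome = Yes


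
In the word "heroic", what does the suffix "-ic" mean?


Suffix: -ic
Example: heroic (hero + -ic)
Meaning = relating to


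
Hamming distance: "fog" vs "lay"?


Comparing character by character (same length = 3):
  Pos 0: 'f' vs 'l' !=
  Pos 1: 'o' vs 'a' !=
  Pos 2: 'g' vs 'y' !=
Hamming distance = 3


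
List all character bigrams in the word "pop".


Word: "pop" (length 3)
Number of bigrams = 3 - 2 + 1 = 2
  Position 0: "po"
  Position 1: "op"
Bigrams = "po", "op"


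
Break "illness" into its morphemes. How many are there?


Word: "illness"
Morphemes: ill | -ness
Each morpheme carries meaning
= 2 morphemes


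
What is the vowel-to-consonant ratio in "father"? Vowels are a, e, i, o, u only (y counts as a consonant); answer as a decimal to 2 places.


Word: "father"
Vowels (a,e,i,o,u): 2
Consonants: 4
Ratio = 2/4
= 0.50


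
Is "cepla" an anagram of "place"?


Word 1: "place" → sorted: acelp
Word 2: "cepla" → sorted: acelp
Same letters? acelp == acelp
Anagram = Yes


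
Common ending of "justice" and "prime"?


Word 1: "justice"
Word 2: "prime"
Comparing from end:
  Pos -1: 'e' == 'e'
  Pos -2: 'c' != 'm' (stop)
LCS = "e" (length 1)


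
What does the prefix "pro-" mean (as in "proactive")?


Prefix: pro-
As in: proactive -> pro- + active
Meaning = forward / in favor of


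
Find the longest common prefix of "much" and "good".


Word 1: "much"
Word 2: "good"
Comparing from start:
  Pos 0: 'm' != 'g' (stop)
LCP = "" (length 0)


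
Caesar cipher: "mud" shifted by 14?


Word: "mud"
Shift: 14
Each letter → (letter + shift) mod 26:
  'm' (12) + 14 = 0 → 'a'
  'u' (20) + 14 = 8 → 'i'
  'd' (3) + 14 = 17 → 'r'
Result = "air"


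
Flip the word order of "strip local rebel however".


Original: "strip local rebel however"
Words (1..n): strip | local | rebel | however
Reversed (n..1): however | rebel | local | strip
Result = "however rebel local strip"


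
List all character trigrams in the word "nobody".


Word: "nobody" (length 6)
Number of trigrams = 6 - 3 + 1 = 4
  Position 0: "nob"
  Position 1: "obo"
  Position 2: "bod"
  Position 3: "ody"
Trigrams = "nob", "obo", "bod", "ody"


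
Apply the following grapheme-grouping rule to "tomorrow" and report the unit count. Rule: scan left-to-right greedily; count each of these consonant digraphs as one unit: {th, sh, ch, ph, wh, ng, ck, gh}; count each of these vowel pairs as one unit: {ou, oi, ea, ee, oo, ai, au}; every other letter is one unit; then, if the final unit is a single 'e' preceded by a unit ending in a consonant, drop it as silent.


Word: "tomorrow" (8 letters)
Left-to-right scan:
  (1) 't' (letter)
  (2) 'o' (letter)
  (3) 'm' (letter)
  (4) 'o' (letter)
  (5) 'r' (letter)
  (6) 'r' (letter)
  (7) 'o' (letter)
  (8) 'w' (letter)
Units from scan: 8
Sound units = 8 units


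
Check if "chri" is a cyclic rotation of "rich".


Word: "rich", Candidate: "chri"
Method: check if candidate is substring of word+word
"richrich" contains "chri"? Yes
Is rotation = Yes


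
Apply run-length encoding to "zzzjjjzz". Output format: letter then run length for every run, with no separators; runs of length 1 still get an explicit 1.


String: "zzzjjjzz"
Scanning for consecutive runs:
  'z' x 3
  'j' x 3
  'z' x 2
RLE = "z3j3z2"


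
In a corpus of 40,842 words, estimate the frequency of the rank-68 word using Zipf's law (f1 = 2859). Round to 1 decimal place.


Zipf's law: f(r) = f(1) / r
f(1) = 2859
f(68) = 2859 / 68
= 42.0 occurrences


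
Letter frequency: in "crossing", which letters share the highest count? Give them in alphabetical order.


Word: "crossing"
Letter counts:
  'c': 1
  'g': 1
  'i': 1
  'n': 1
  'o': 1
  'r': 1
  's': 2
Maximum count = 2
Most frequent = 's' (2 times each)


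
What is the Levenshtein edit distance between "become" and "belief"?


Word 1: "become" (length 6)
Word 2: "belief" (length 6)
One optimal edit sequence (insert/delete/substitute each cost 1):
  1. keep 'b'
  2. keep 'e'
  3. substitute 'c' -> 'l'  (+1)
  4. substitute 'o' -> 'i'  (+1)
  5. substitute 'm' -> 'e'  (+1)
  6. substitute 'e' -> 'f'  (+1)
Total edit operations: 4
Edit distance = 4


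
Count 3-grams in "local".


Word: "local" (length 5)
Number of 3-grams = length - 3 + 1 = 5 - 3 + 1
= 3


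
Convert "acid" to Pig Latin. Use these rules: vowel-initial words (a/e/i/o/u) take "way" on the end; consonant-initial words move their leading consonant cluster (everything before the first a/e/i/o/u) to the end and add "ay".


Word: "acid"
Starts with vowel → add 'way'
Pig Latin = "acidway"


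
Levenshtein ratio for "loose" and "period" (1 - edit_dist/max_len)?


Word 1: "loose" (length 5)
Word 2: "period" (length 6)
One optimal edit sequence:
  1. insert 'p'  (+1)
  2. substitute 'l' -> 'e'  (+1)
  3. substitute 'o' -> 'r'  (+1)
  4. substitute 'o' -> 'i'  (+1)
  5. substitute 's' -> 'o'  (+1)
  6. substitute 'e' -> 'd'  (+1)
Edit distance = 6
Max length = max(5, 6) = 6
Similarity = 1 - 6/6
= 0.0000


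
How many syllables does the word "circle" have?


Word: "circle"
Syllable breakdown: cir · cle
Counting: 2 parts
= 2 syllables


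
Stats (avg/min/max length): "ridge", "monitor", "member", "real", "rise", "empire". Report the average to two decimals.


Lengths: "ridge"=5, "monitor"=7, "member"=6, "real"=4, "rise"=4, "empire"=6
Sum = 32, Count = 6
Average = 32/6 = 5.33
= avg=5.33, min=4, max=7


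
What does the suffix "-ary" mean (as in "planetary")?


Suffix: -ary
Example: planetary (planet + -ary)
Meaning = relating to


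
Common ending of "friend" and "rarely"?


Word 1: "friend"
Word 2: "rarely"
Comparing from end:
  Pos -1: 'd' != 'y' (stop)
LCS = "" (length 0)


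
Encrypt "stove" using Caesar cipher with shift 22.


Word: "stove"
Shift: 22
Each letter → (letter + shift) mod 26:
  's' (18) + 22 = 14 → 'o'
  't' (19) + 22 = 15 → 'p'
  'o' (14) + 22 = 10 → 'k'
  'v' (21) + 22 = 17 → 'r'
  'e' (4) + 22 = 0 → 'a'
Result = "opkra"


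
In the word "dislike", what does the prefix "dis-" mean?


Prefix: dis-
Example: dislike = dis- + like
Meaning = not / opposite


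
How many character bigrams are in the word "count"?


Word: "count" (length 5)
Number of 2-grams = length - 2 + 1 = 5 - 2 + 1
= 4


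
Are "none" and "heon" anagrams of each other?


Word 1: "none" → sorted: enno
Word 2: "heon" → sorted: ehno
Same letters? enno != ehno
Anagram = No


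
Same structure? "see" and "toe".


Pattern of "see": [0, 1, 1]
Pattern of "toe": [0, 1, 2]
Patterns do not match
Same pattern = No


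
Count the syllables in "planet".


Word: "planet"
Syllable breakdown: plan / et
Counting: 2 parts
= 2 syllables


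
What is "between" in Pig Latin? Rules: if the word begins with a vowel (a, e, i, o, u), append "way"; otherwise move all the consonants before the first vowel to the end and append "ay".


Word: "between"
Starts with consonant(s) → move to end, add 'ay'
Consonant cluster: "b"
Pig Latin = "etweenbay"


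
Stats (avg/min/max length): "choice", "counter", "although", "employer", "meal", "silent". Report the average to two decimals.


Lengths: "choice"=6, "counter"=7, "although"=8, "employer"=8, "meal"=4, "silent"=6
Sum = 39, Count = 6
Average = 39/6 = 6.50
= avg=6.50, min=4, max=8


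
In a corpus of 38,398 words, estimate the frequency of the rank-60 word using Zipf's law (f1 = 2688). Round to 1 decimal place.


Zipf's law: f(r) = f(1) / r
f(1) = 2688
f(60) = 2688 / 60
= 44.8 occurrences


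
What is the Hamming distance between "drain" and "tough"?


Comparing character by character (same length = 5):
  Pos 0: 'd' vs 't' !=
  Pos 1: 'r' vs 'o' !=
  Pos 2: 'a' vs 'u' !=
  Pos 3: 'i' vs 'g' !=
  Pos 4: 'n' vs 'h' !=
Hamming distance = 5


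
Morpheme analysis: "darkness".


Word: "darkness"
Morphemes: dark / -ness
Each morpheme carries meaning
= 2 morphemes


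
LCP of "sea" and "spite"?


Word 1: "sea"
Word 2: "spite"
Comparing from start:
  Pos 0: 's' == 's'
  Pos 1: 'e' != 'p' (stop)
LCP = "s" (length 1)


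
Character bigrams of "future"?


Word: "future" (length 6)
Number of bigrams = 6 - 2 + 1 = 5
  Position 0: "fu"
  Position 1: "ut"
  Position 2: "tu"
  Position 3: "ur"
  Position 4: "re"
Bigrams = "fu", "ut", "tu", "ur", "re"


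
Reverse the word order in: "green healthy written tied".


Original: "green healthy written tied"
Words (1..n): green | healthy | written | tied
Reversed (n..1): tied | written | healthy | green
Result = "tied written healthy green"


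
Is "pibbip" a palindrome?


Word: "pibbip"
Reversed: "pibbip"
Forward == Backward? pibbip == pibbip
Palindrome = Yes


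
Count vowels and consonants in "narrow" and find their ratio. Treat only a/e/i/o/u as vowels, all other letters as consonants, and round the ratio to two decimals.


Word: "narrow"
Vowels (a,e,i,o,u): 2
Consonants: 4
Ratio = 2/4
= 0.50


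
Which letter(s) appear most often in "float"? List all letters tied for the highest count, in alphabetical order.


Word: "float"
Letter counts:
  'a': 1
  'f': 1
  'l': 1
  'o': 1
  't': 1
Maximum count = 1
Most frequent = 'a', 'f', 'l', 'o', 't' (1 time each)


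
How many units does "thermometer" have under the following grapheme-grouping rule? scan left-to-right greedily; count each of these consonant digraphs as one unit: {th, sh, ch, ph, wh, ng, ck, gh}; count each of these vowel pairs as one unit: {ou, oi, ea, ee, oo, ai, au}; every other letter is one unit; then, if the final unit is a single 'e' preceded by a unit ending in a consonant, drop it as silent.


Word: "thermometer" (11 letters)
Left-to-right scan:
  (1) 'th' (digraph)
  (2) 'e' (letter)
  (3) 'r' (letter)
  (4) 'm' (letter)
  (5) 'o' (letter)
  (6) 'm' (letter)
  (7) 'e' (letter)
  (8) 't' (letter)
  (9) 'e' (letter)
  (10) 'r' (letter)
Units from scan: 10
Sound units = 10 units


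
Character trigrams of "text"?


Word: "text" (length 4)
Number of trigrams = 4 - 3 + 1 = 2
  Position 0: "tex"
  Position 1: "ext"
Trigrams = "tex", "ext"


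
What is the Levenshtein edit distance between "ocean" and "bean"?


Word 1: "ocean" (length 5)
Word 2: "bean" (length 4)
One optimal edit sequence (insert/delete/substitute each cost 1):
  1. delete 'o'  (+1)
  2. substitute 'c' -> 'b'  (+1)
  3. keep 'e'
  4. keep 'a'
  5. keep 'n'
Total edit operations: 2
Edit distance = 2


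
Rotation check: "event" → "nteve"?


Word: "event", Candidate: "nteve"
Method: check if candidate is substring of word+word
"eventevent" contains "nteve"? Yes
Is rotation = Yes


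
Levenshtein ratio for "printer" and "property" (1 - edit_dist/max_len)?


Word 1: "printer" (length 7)
Word 2: "property" (length 8)
One optimal edit sequence:
  1. keep 'p'
  2. keep 'r'
  3. delete 'i'  (+1)
  4. substitute 'n' -> 'o'  (+1)
  5. substitute 't' -> 'p'  (+1)
  6. keep 'e'
  7. keep 'r'
  8. insert 't'  (+1)
  9. insert 'y'  (+1)
Edit distance = 5
Max length = max(7, 8) = 8
Similarity = 1 - 5/8
= 0.3750


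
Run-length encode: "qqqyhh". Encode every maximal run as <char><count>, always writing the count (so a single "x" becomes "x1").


String: "qqqyhh"
Scanning for consecutive runs:
  'q' x 3
  'y' x 1
  'h' x 2
RLE = "q3y1h2"


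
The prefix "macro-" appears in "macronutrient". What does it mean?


Prefix: macro-
Example: macronutrient = macro- + nutrient
Meaning = large


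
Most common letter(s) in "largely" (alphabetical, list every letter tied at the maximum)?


Word: "largely"
Letter counts:
  'a': 1
  'e': 1
  'g': 1
  'l': 2
  'r': 1
  'y': 1
Maximum count = 2
Most frequent = 'l' (2 times each)


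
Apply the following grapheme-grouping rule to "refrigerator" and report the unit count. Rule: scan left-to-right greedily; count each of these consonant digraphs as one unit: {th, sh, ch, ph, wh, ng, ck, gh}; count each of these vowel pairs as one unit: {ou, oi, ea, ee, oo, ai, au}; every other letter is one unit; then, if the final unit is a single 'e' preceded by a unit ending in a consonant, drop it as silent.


Word: "refrigerator" (12 letters)
Left-to-right scan:
  1. 'r' (letter)
  2. 'e' (letter)
  3. 'f' (letter)
  4. 'r' (letter)
  5. 'i' (letter)
  6. 'g' (letter)
  7. 'e' (letter)
  8. 'r' (letter)
  9. 'a' (letter)
  10. 't' (letter)
  11. 'o' (letter)
  12. 'r' (letter)
Units from scan: 12
Sound units = 12 units


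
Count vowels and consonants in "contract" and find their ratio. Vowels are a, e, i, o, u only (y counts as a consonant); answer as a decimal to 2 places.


Word: "contract"
Vowels (a,e,i,o,u): 2
Consonants: 6
Ratio = 2/6
= 0.33


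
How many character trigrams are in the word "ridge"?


Word: "ridge" (length 5)
Number of 3-grams = length - 3 + 1 = 5 - 3 + 1
= 3


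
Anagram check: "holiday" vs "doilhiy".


Word 1: "holiday" → sorted: adhiloy
Word 2: "doilhiy" → sorted: dhiiloy
Same letters? adhiloy != dhiiloy
Anagram = No


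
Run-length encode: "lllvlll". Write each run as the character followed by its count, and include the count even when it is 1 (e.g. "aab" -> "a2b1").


String: "lllvlll"
Scanning for consecutive runs:
  'l' x 3
  'v' x 1
  'l' x 3
RLE = "l3v1l3"


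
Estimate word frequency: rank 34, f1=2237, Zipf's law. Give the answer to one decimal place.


Zipf's law: f(r) = f(1) / r
f(1) = 2237
f(34) = 2237 / 34
= 65.8 occurrences


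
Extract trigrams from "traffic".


Word: "traffic" (length 7)
Number of trigrams = 7 - 3 + 1 = 5
  Position 0: "tra"
  Position 1: "raf"
  Position 2: "aff"
  Position 3: "ffi"
  Position 4: "fic"
Trigrams = "tra", "raf", "aff", "ffi", "fic"


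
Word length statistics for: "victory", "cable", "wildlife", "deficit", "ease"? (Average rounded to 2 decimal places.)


Lengths: "victory"=7, "cable"=5, "wildlife"=8, "deficit"=7, "ease"=4
Sum = 31, Count = 5
Average = 31/5 = 6.20
= avg=6.20, min=4, max=8


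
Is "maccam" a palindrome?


Word: "maccam"
Reversed: "maccam"
Forward == Backward? maccam == maccam
Palindrome = Yes


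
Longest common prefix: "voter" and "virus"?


Word 1: "voter"
Word 2: "virus"
Comparing from start:
  Pos 0: 'v' == 'v'
  Pos 1: 'o' != 'i' (stop)
LCP = "v" (length 1)


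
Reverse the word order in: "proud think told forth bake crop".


Original: "proud think told forth bake crop"
Words (1..n): proud | think | told | forth | bake | crop
Reversed (n..1): crop | bake | forth | told | think | proud
Result = "crop bake forth told think proud"


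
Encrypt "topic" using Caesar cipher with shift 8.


Word: "topic"
Shift: 8
Each letter → (letter + shift) mod 26:
  't' (19) + 8 = 1 → 'b'
  'o' (14) + 8 = 22 → 'w'
  'p' (15) + 8 = 23 → 'x'
  'i' (8) + 8 = 16 → 'q'
  'c' (2) + 8 = 10 → 'k'
Result = "bwxqk"


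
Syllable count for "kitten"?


Word: "kitten"
Syllable breakdown: kit | ten
Counting: 2 parts
= 2 syllables


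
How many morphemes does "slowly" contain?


Word: "slowly"
Morphemes: slow + -ly
Each morpheme carries meaning
= 2 morphemes


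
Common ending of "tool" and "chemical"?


Word 1: "tool"
Word 2: "chemical"
Comparing from end:
  Pos -1: 'l' == 'l'
  Pos -2: 'o' != 'a' (stop)
LCS = "l" (length 1)


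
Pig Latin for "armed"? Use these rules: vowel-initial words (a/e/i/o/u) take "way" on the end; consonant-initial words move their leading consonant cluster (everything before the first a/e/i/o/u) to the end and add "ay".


Word: "armed"
Starts with vowel → add 'way'
Pig Latin = "armedway"


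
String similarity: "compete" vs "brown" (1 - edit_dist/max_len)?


Word 1: "compete" (length 7)
Word 2: "brown" (length 5)
One optimal edit sequence:
  1. delete 'c'  (+1)
  2. delete 'o'  (+1)
  3. substitute 'm' -> 'b'  (+1)
  4. substitute 'p' -> 'r'  (+1)
  5. substitute 'e' -> 'o'  (+1)
  6. substitute 't' -> 'w'  (+1)
  7. substitute 'e' -> 'n'  (+1)
Edit distance = 7
Max length = max(7, 5) = 7
Similarity = 1 - 7/7
= 0.0000
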